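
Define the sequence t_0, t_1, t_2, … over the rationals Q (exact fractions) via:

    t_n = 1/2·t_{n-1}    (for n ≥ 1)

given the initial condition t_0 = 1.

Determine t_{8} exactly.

1/256

t_1 = 1/2·1 = 1/2
t_2 = 1/2·1/2 = 1/4
t_3 = 1/2·1/4 = 1/8
t_4 = 1/2·1/8 = 1/16
t_5 = 1/2·1/16 = 1/32
t_6 = 1/2·1/32 = 1/64
t_7 = 1/2·1/64 = 1/128
t_8 = 1/2·1/128 = 1/256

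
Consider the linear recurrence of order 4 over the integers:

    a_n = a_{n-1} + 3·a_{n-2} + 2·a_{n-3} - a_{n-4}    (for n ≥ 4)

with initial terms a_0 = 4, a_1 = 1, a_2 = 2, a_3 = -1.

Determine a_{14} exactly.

12360

a_4 = 1·-1 + 3·2 + 2·1 + -1·4 = 3
a_5 = 1·3 + 3·-1 + 2·2 + -1·1 = 3
a_6 = 1·3 + 3·3 + 2·-1 + -1·2 = 8
a_7 = 1·8 + 3·3 + 2·3 + -1·-1 = 24
a_8 = 1·24 + 3·8 + 2·3 + -1·3 = 51
a_9 = 1·51 + 3·24 + 2·8 + -1·3 = 136
a_10 = 1·136 + 3·51 + 2·24 + -1·8 = 329
a_11 = 1·329 + 3·136 + 2·51 + -1·24 = 815
a_12 = 1·815 + 3·329 + 2·136 + -1·51 = 2023
a_13 = 1·2023 + 3·815 + 2·329 + -1·136 = 4990
a_14 = 1·4990 + 3·2023 + 2·815 + -1·329 = 12360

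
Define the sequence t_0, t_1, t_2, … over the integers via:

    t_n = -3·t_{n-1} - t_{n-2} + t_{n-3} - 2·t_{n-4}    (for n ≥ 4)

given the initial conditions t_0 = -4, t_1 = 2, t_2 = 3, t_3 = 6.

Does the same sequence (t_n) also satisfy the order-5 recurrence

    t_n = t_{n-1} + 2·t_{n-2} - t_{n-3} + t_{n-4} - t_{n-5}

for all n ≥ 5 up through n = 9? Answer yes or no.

Terms t_0..t_9: -4, 2, 3, 6, -11, 26, -67, 152, -341, 752
n=5: candidate gives 4, actual t_5 = 26 ✗

no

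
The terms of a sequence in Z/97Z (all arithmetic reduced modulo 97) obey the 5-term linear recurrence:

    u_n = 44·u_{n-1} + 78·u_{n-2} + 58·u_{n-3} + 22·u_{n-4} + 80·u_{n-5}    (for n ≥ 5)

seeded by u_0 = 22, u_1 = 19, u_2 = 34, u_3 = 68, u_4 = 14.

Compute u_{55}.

6

u_5 = 44·14 + 78·68 + 58·34 + 22·19 + 80·22 = 79
u_6 = 44·79 + 78·14 + 58·68 + 22·34 + 80·19 = 13
u_7 = 44·13 + 78·79 + 58·14 + 22·68 + 80·34 = 25
u_8 = 44·25 + 78·13 + 58·79 + 22·14 + 80·68 = 28
u_9 = 44·28 + 78·25 + 58·13 + 22·79 + 80·14 = 4
u_10 = 44·4 + 78·28 + 58·25 + 22·13 + 80·79 = 37
u_11 = 44·37 + 78·4 + 58·28 + 22·25 + 80·13 = 13
u_12 = 44·13 + 78·37 + 58·4 + 22·28 + 80·25 = 1
u_13 = 44·1 + 78·13 + 58·37 + 22·4 + 80·28 = 3
u_14 = 44·3 + 78·1 + 58·13 + 22·37 + 80·4 = 61
u_15 = 44·61 + 78·3 + 58·1 + 22·13 + 80·37 = 14
u_16 = 44·14 + 78·61 + 58·3 + 22·1 + 80·13 = 14
u_17 = 44·14 + 78·14 + 58·61 + 22·3 + 80·1 = 57
u_18 = 44·57 + 78·14 + 58·14 + 22·61 + 80·3 = 77
u_19 = 44·77 + 78·57 + 58·14 + 22·14 + 80·61 = 60
u_20 = 44·60 + 78·77 + 58·57 + 22·14 + 80·14 = 91
u_21 = 44·91 + 78·60 + 58·77 + 22·57 + 80·14 = 4
u_22 = 44·4 + 78·91 + 58·60 + 22·77 + 80·57 = 33
u_23 = 44·33 + 78·4 + 58·91 + 22·60 + 80·77 = 69
u_24 = 44·69 + 78·33 + 58·4 + 22·91 + 80·60 = 34
u_25 = 44·34 + 78·69 + 58·33 + 22·4 + 80·91 = 58
u_26 = 44·58 + 78·34 + 58·69 + 22·33 + 80·4 = 67
u_27 = 44·67 + 78·58 + 58·34 + 22·69 + 80·33 = 22
u_28 = 44·22 + 78·67 + 58·58 + 22·34 + 80·69 = 15
u_29 = 44·15 + 78·22 + 58·67 + 22·58 + 80·34 = 73
u_30 = 44·73 + 78·15 + 58·22 + 22·67 + 80·58 = 35
u_31 = 44·35 + 78·73 + 58·15 + 22·22 + 80·67 = 77
u_32 = 44·77 + 78·35 + 58·73 + 22·15 + 80·22 = 26
u_33 = 44·26 + 78·77 + 58·35 + 22·73 + 80·15 = 55
u_34 = 44·55 + 78·26 + 58·77 + 22·35 + 80·73 = 4
u_35 = 44·4 + 78·55 + 58·26 + 22·77 + 80·35 = 89
u_36 = 44·89 + 78·4 + 58·55 + 22·26 + 80·77 = 85
u_37 = 44·85 + 78·89 + 58·4 + 22·55 + 80·26 = 42
u_38 = 44·42 + 78·85 + 58·89 + 22·4 + 80·55 = 86
u_39 = 44·86 + 78·42 + 58·85 + 22·89 + 80·4 = 9
u_40 = 44·9 + 78·86 + 58·42 + 22·85 + 80·89 = 3
u_41 = 44·3 + 78·9 + 58·86 + 22·42 + 80·85 = 63
u_42 = 44·63 + 78·3 + 58·9 + 22·86 + 80·42 = 50
u_43 = 44·50 + 78·63 + 58·3 + 22·9 + 80·86 = 10
u_44 = 44·10 + 78·50 + 58·63 + 22·3 + 80·9 = 50
u_45 = 44·50 + 78·10 + 58·50 + 22·63 + 80·3 = 37
u_46 = 44·37 + 78·50 + 58·10 + 22·50 + 80·63 = 26
u_47 = 44·26 + 78·37 + 58·50 + 22·10 + 80·50 = 92
u_48 = 44·92 + 78·26 + 58·37 + 22·50 + 80·10 = 34
u_49 = 44·34 + 78·92 + 58·26 + 22·37 + 80·50 = 56
u_50 = 44·56 + 78·34 + 58·92 + 22·26 + 80·37 = 16
u_51 = 44·16 + 78·56 + 58·34 + 22·92 + 80·26 = 90
u_52 = 44·90 + 78·16 + 58·56 + 22·34 + 80·92 = 74
u_53 = 44·74 + 78·90 + 58·16 + 22·56 + 80·34 = 24
u_54 = 44·24 + 78·74 + 58·90 + 22·16 + 80·56 = 2
u_55 = 44·2 + 78·24 + 58·74 + 22·90 + 80·16 = 6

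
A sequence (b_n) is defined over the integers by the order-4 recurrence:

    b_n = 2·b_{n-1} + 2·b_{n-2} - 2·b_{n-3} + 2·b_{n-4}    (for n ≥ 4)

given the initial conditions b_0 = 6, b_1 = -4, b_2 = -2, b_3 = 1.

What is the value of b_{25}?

6505630016

b_4 = 2·1 + 2·-2 + -2·-4 + 2·6 = 18
b_5 = 2·18 + 2·1 + -2·-2 + 2·-4 = 34
b_6 = 2·34 + 2·18 + -2·1 + 2·-2 = 98
b_7 = 2·98 + 2·34 + -2·18 + 2·1 = 230
b_8 = 2·230 + 2·98 + -2·34 + 2·18 = 624
b_9 = 2·624 + 2·230 + -2·98 + 2·34 = 1580
b_10 = 2·1580 + 2·624 + -2·230 + 2·98 = 4144
b_11 = 2·4144 + 2·1580 + -2·624 + 2·230 = 10660
b_12 = 2·10660 + 2·4144 + -2·1580 + 2·624 = 27696
b_13 = 2·27696 + 2·10660 + -2·4144 + 2·1580 = 71584
b_14 = 2·71584 + 2·27696 + -2·10660 + 2·4144 = 185528
b_15 = 2·185528 + 2·71584 + -2·27696 + 2·10660 = 480152
b_16 = 2·480152 + 2·185528 + -2·71584 + 2·27696 = 1243584
b_17 = 2·1243584 + 2·480152 + -2·185528 + 2·71584 = 3219584
b_18 = 2·3219584 + 2·1243584 + -2·480152 + 2·185528 = 8337088
b_19 = 2·8337088 + 2·3219584 + -2·1243584 + 2·480152 = 21586480
b_20 = 2·21586480 + 2·8337088 + -2·3219584 + 2·1243584 = 55895136
b_21 = 2·55895136 + 2·21586480 + -2·8337088 + 2·3219584 = 144728224
b_22 = 2·144728224 + 2·55895136 + -2·21586480 + 2·8337088 = 374747936
b_23 = 2·374747936 + 2·144728224 + -2·55895136 + 2·21586480 = 970335008
b_24 = 2·970335008 + 2·374747936 + -2·144728224 + 2·55895136 = 2512499712
b_25 = 2·2512499712 + 2·970335008 + -2·374747936 + 2·144728224 = 6505630016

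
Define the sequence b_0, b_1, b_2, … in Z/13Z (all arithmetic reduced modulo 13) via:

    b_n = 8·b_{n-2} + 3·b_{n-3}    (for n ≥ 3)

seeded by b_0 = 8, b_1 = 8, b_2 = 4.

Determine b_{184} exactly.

b_3 = 0·4 + 8·8 + 3·8 = 10
b_4 = 0·10 + 8·4 + 3·8 = 4
b_5 = 0·4 + 8·10 + 3·4 = 1
b_6 = 0·1 + 8·4 + 3·10 = 10
b_7 = 0·10 + 8·1 + 3·4 = 7
b_8 = 0·7 + 8·10 + 3·1 = 5
b_9 = 0·5 + 8·7 + 3·10 = 8
b_10 = 0·8 + 8·5 + 3·7 = 9
b_11 = 0·9 + 8·8 + 3·5 = 1
b_12 = 0·1 + 8·9 + 3·8 = 5
b_13 = 0·5 + 8·1 + 3·9 = 9
b_14 = 0·9 + 8·5 + 3·1 = 4
b_15 = 0·4 + 8·9 + 3·5 = 9
b_16 = 0·9 + 8·4 + 3·9 = 7
b_17 = 0·7 + 8·9 + 3·4 = 6
b_18 = 0·6 + 8·7 + 3·9 = 5
b_19 = 0·5 + 8·6 + 3·7 = 4
b_20 = 0·4 + 8·5 + 3·6 = 6
b_21 = 0·6 + 8·4 + 3·5 = 8
b_22 = 0·8 + 8·6 + 3·4 = 8
b_23 = 0·8 + 8·8 + 3·6 = 4
(b_21, b_22, b_23) = (8, 8, 4) = (b_0, b_1, b_2), so the sequence has period 21.
184 ≡ 16 (mod 21), hence b_184 = b_16 = 7.

7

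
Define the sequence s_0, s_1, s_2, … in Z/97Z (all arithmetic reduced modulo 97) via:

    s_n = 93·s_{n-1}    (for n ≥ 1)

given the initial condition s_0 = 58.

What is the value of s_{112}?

90

s_1 = 93·58 = 59
s_2 = 93·59 = 55
s_3 = 93·55 = 71
s_4 = 93·71 = 7
s_5 = 93·7 = 69
s_6 = 93·69 = 15
s_7 = 93·15 = 37
s_8 = 93·37 = 46
s_9 = 93·46 = 10
s_10 = 93·10 = 57
s_11 = 93·57 = 63
s_12 = 93·63 = 39
s_13 = 93·39 = 38
s_14 = 93·38 = 42
s_15 = 93·42 = 26
s_16 = 93·26 = 90
s_17 = 93·90 = 28
s_18 = 93·28 = 82
s_19 = 93·82 = 60
s_20 = 93·60 = 51
s_21 = 93·51 = 87
s_22 = 93·87 = 40
s_23 = 93·40 = 34
s_24 = 93·34 = 58
(s_24) = (58) = (s_0), so the sequence has period 24.
112 ≡ 16 (mod 24), hence s_112 = s_16 = 90.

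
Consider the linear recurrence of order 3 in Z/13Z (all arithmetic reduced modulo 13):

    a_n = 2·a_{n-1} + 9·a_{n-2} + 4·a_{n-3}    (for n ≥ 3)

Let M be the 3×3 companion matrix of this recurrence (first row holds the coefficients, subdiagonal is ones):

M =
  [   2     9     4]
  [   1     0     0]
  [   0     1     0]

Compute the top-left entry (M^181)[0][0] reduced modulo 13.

(M^181)[0][0] is the top entry after applying M 181 times to the unit state (1, 0, 0). Equivalently it is h_{183} for the auxiliary sequence (h_n) obeying the same recurrence with h_2 = 1 and h_i = 0 for 0 ≤ i < 2:
h_3 = 2·1 + 9·0 + 4·0 = 2
h_4 = 2·2 + 9·1 + 4·0 = 0
h_5 = 2·0 + 9·2 + 4·1 = 9
h_6 = 2·9 + 9·0 + 4·2 = 0
h_7 = 2·0 + 9·9 + 4·0 = 3
h_8 = 2·3 + 9·0 + 4·9 = 3
Continuing the recurrence:
  h_9 = 7;  h_10 = 1;  h_11 = 12;  h_12 = 9;  h_13 = 0;  h_14 = 12
  h_15 = 8;  h_16 = 7;  h_17 = 4;  h_18 = 12;  h_19 = 10;  h_20 = 1
  h_21 = 10;  h_22 = 4;  h_23 = 11;  h_24 = 7;  h_25 = 12;  h_26 = 1
  h_27 = 8;  h_28 = 8;  h_29 = 1;  h_30 = 2;  h_31 = 6;  h_32 = 8
  h_33 = 0;  h_34 = 5;  h_35 = 3;  h_36 = 12;  h_37 = 6;  h_38 = 2
  h_39 = 2;  h_40 = 7;  h_41 = 1;  h_42 = 8;  h_43 = 1;  h_44 = 0
  h_45 = 2;  h_46 = 8;  h_47 = 8;  h_48 = 5;  h_49 = 10;  h_50 = 6
  h_51 = 5;  h_52 = 0;  h_53 = 4;  h_54 = 2;  h_55 = 1;  h_56 = 10
  h_57 = 11;  h_58 = 12;  h_59 = 7;  h_60 = 10;  h_61 = 1;  h_62 = 3
  h_63 = 3;  h_64 = 11;  h_65 = 9;  h_66 = 12;  h_67 = 6;  h_68 = 0
  h_69 = 11;  h_70 = 7;  h_71 = 9;  h_72 = 8;  h_73 = 8;  h_74 = 7
  h_75 = 1;  h_76 = 6;  h_77 = 10;  h_78 = 0;  h_79 = 10;  h_80 = 8
  h_81 = 2;  h_82 = 12;  h_83 = 9;  h_84 = 4;  h_85 = 7;  h_86 = 8
  h_87 = 4;  h_88 = 4;  h_89 = 11;  h_90 = 9;  h_91 = 3;  h_92 = 1
  h_93 = 0;  h_94 = 8;  h_95 = 7;  h_96 = 8;  h_97 = 7;  h_98 = 10
  h_99 = 11;  h_100 = 10;  h_101 = 3;  h_102 = 10;  h_103 = 9;  h_104 = 3
  h_105 = 10;  h_106 = 5;  h_107 = 8;  h_108 = 10;  h_109 = 8;  h_110 = 8
  h_111 = 11;  h_112 = 9;  h_113 = 6;  h_114 = 7;  h_115 = 0;  h_116 = 9
  h_117 = 7;  h_118 = 4;  h_119 = 3;  h_120 = 5;  h_121 = 1;  h_122 = 7
  h_123 = 4;  h_124 = 10;  h_125 = 6;  h_126 = 1;  h_127 = 5;  h_128 = 4
  h_129 = 5;  h_130 = 1;  h_131 = 11;  h_132 = 12;  h_133 = 10;  h_134 = 3
  h_135 = 1;  h_136 = 4;  h_137 = 3;  h_138 = 7;  h_139 = 5;  h_140 = 7
  h_141 = 9;  h_142 = 10;  h_143 = 12;  h_144 = 7;  h_145 = 6;  h_146 = 6
  h_147 = 3;  h_148 = 6;  h_149 = 11;  h_150 = 10;  h_151 = 0;  h_152 = 4
  h_153 = 9;  h_154 = 2;  h_155 = 10;  h_156 = 9;  h_157 = 12;  h_158 = 2
  h_159 = 5;  h_160 = 11;  h_161 = 10;  h_162 = 9;  h_163 = 9;  h_164 = 9
  h_165 = 5;  h_166 = 10;  h_167 = 10;  h_168 = 0;  h_169 = 0;  h_170 = 1
  h_171 = 2;  h_172 = 0;  h_173 = 9;  h_174 = 0;  h_175 = 3;  h_176 = 3
  h_177 = 7;  h_178 = 1;  h_179 = 12;  h_180 = 9;  h_181 = 0
h_182 = 2·0 + 9·9 + 4·12 = 12
h_183 = 2·12 + 9·0 + 4·9 = 8

8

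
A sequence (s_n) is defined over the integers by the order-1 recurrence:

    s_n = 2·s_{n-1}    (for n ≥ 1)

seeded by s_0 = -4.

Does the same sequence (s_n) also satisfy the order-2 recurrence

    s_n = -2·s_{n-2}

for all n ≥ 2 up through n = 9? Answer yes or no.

Terms s_0..s_9: -4, -8, -16, -32, -64, -128, -256, -512, -1024, -2048
n=2: candidate gives 8, actual s_2 = -16 ✗

no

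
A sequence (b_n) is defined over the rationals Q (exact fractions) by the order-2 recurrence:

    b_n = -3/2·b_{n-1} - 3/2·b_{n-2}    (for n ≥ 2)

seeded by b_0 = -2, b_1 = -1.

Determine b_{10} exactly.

b_2 = -3/2·-1 + -3/2·-2 = 9/2
b_3 = -3/2·9/2 + -3/2·-1 = -21/4
b_4 = -3/2·-21/4 + -3/2·9/2 = 9/8
b_5 = -3/2·9/8 + -3/2·-21/4 = 99/16
b_6 = -3/2·99/16 + -3/2·9/8 = -351/32
b_7 = -3/2·-351/32 + -3/2·99/16 = 459/64
b_8 = -3/2·459/64 + -3/2·-351/32 = 729/128
b_9 = -3/2·729/128 + -3/2·459/64 = -4941/256
b_10 = -3/2·-4941/256 + -3/2·729/128 = 10449/512

10449/512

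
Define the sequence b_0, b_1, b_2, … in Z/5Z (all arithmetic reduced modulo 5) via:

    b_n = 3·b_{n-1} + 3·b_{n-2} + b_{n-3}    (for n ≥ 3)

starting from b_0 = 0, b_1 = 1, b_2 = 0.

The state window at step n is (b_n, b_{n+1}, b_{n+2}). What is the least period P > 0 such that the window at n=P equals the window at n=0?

n=0: window = (0, 1, 0)
n=1: window = (1, 0, 3)
n=2: window = (0, 3, 0)
n=3: window = (3, 0, 4)
n=4: window = (0, 4, 0)
n=5: window = (4, 0, 2)
n=6: window = (0, 2, 0)
n=7: window = (2, 0, 1)
n=8: window = (0, 1, 0)
window at n=8 equals window at n=0 → period = 8

8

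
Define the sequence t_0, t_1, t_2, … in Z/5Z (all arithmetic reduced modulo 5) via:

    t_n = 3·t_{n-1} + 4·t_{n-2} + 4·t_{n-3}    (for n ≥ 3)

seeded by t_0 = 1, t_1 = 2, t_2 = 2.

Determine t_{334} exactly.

t_3 = 3·2 + 4·2 + 4·1 = 3
t_4 = 3·3 + 4·2 + 4·2 = 0
t_5 = 3·0 + 4·3 + 4·2 = 0
t_6 = 3·0 + 4·0 + 4·3 = 2
t_7 = 3·2 + 4·0 + 4·0 = 1
t_8 = 3·1 + 4·2 + 4·0 = 1
t_9 = 3·1 + 4·1 + 4·2 = 0
t_10 = 3·0 + 4·1 + 4·1 = 3
t_11 = 3·3 + 4·0 + 4·1 = 3
t_12 = 3·3 + 4·3 + 4·0 = 1
t_13 = 3·1 + 4·3 + 4·3 = 2
t_14 = 3·2 + 4·1 + 4·3 = 2
(t_12, t_13, t_14) = (1, 2, 2) = (t_0, t_1, t_2), so the sequence has period 12.
334 ≡ 10 (mod 12), hence t_334 = t_10 = 3.

3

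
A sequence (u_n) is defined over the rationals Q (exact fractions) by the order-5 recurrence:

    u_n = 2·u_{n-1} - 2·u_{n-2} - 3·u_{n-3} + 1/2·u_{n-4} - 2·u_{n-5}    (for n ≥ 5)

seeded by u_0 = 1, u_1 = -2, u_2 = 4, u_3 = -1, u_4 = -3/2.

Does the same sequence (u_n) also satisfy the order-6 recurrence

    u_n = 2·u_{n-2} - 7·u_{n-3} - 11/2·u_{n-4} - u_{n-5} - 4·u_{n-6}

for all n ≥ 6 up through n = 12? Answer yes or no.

Terms u_0..u_12: 1, -2, 4, -1, -3/2, -16, -20, -12, 261/4, 419/2, 693/2, 449/4, -8323/8
n=6: candidate gives -20, actual u_6 = -20 ✓
n=7: candidate gives -12, actual u_7 = -12 ✓
n=8: candidate gives 261/4, actual u_8 = 261/4 ✓
n=9: candidate gives 419/2, actual u_9 = 419/2 ✓
n=10: candidate gives 693/2, actual u_10 = 693/2 ✓
n=11: candidate gives 449/4, actual u_11 = 449/4 ✓
n=12: candidate gives -8323/8, actual u_12 = -8323/8 ✓

yes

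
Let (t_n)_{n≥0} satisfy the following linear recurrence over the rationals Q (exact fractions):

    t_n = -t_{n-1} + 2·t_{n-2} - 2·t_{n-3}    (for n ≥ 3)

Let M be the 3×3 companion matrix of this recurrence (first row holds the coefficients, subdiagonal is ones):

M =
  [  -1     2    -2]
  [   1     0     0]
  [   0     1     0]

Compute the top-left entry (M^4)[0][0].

15

(M^4)[0][0] is the top entry after applying M 4 times to the unit state (1, 0, 0). Equivalently it is h_{6} for the auxiliary sequence (h_n) obeying the same recurrence with h_2 = 1 and h_i = 0 for 0 ≤ i < 2:
h_3 = -1·1 + 2·0 + -2·0 = -1
h_4 = -1·-1 + 2·1 + -2·0 = 3
h_5 = -1·3 + 2·-1 + -2·1 = -7
h_6 = -1·-7 + 2·3 + -2·-1 = 15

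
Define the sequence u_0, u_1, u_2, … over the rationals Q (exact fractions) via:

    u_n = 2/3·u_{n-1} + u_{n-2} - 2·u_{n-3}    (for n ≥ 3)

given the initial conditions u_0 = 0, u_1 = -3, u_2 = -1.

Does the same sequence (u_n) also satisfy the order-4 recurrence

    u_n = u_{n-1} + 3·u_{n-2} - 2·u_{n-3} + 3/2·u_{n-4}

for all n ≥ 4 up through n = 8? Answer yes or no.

Terms u_0..u_8: 0, -3, -1, -11/3, 23/9, 1/27, 803/81, 373/243, 7919/729
n=4: candidate gives -2/3, actual u_4 = 23/9 ✗

no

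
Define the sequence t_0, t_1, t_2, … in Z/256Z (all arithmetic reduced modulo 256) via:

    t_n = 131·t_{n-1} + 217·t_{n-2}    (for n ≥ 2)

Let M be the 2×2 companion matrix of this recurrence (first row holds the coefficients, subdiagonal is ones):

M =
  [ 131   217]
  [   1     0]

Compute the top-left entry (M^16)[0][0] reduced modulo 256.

205

(M^16)[0][0] is the top entry after applying M 16 times to the unit state (1, 0). Equivalently it is h_{17} for the auxiliary sequence (h_n) obeying the same recurrence with h_1 = 1 and h_i = 0 for 0 ≤ i < 1:
h_2 = 131·1 + 217·0 = 131
h_3 = 131·131 + 217·1 = 226
h_4 = 131·226 + 217·131 = 177
h_5 = 131·177 + 217·226 = 37
h_6 = 131·37 + 217·177 = 248
h_7 = 131·248 + 217·37 = 69
h_8 = 131·69 + 217·248 = 135
h_9 = 131·135 + 217·69 = 146
h_10 = 131·146 + 217·135 = 37
h_11 = 131·37 + 217·146 = 177
h_12 = 131·177 + 217·37 = 240
h_13 = 131·240 + 217·177 = 217
h_14 = 131·217 + 217·240 = 123
h_15 = 131·123 + 217·217 = 226
h_16 = 131·226 + 217·123 = 233
h_17 = 131·233 + 217·226 = 205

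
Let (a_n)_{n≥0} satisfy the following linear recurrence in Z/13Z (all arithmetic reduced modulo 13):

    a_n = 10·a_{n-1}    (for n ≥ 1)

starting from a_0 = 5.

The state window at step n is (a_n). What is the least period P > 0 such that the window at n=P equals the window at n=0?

n=0: window = (5)
n=1: window = (11)
n=2: window = (6)
n=3: window = (8)
n=4: window = (2)
n=5: window = (7)
n=6: window = (5)
window at n=6 equals window at n=0 → period = 6

6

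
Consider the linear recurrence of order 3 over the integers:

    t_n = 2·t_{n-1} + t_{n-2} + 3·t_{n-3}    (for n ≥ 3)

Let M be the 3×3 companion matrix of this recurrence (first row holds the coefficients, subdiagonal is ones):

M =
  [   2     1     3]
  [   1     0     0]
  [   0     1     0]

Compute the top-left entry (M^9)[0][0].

6497

(M^9)[0][0] is the top entry after applying M 9 times to the unit state (1, 0, 0). Equivalently it is h_{11} for the auxiliary sequence (h_n) obeying the same recurrence with h_2 = 1 and h_i = 0 for 0 ≤ i < 2:
h_3 = 2·1 + 1·0 + 3·0 = 2
h_4 = 2·2 + 1·1 + 3·0 = 5
h_5 = 2·5 + 1·2 + 3·1 = 15
h_6 = 2·15 + 1·5 + 3·2 = 41
h_7 = 2·41 + 1·15 + 3·5 = 112
h_8 = 2·112 + 1·41 + 3·15 = 310
h_9 = 2·310 + 1·112 + 3·41 = 855
h_10 = 2·855 + 1·310 + 3·112 = 2356
h_11 = 2·2356 + 1·855 + 3·310 = 6497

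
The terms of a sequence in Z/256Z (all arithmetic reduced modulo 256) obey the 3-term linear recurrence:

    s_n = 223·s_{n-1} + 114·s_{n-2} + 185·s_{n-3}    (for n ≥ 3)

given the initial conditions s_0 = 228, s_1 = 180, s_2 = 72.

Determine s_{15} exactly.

s_3 = 223·72 + 114·180 + 185·228 = 164
s_4 = 223·164 + 114·72 + 185·180 = 0
s_5 = 223·0 + 114·164 + 185·72 = 16
s_6 = 223·16 + 114·0 + 185·164 = 116
s_7 = 223·116 + 114·16 + 185·0 = 44
s_8 = 223·44 + 114·116 + 185·16 = 140
s_9 = 223·140 + 114·44 + 185·116 = 96
s_10 = 223·96 + 114·140 + 185·44 = 196
s_11 = 223·196 + 114·96 + 185·140 = 168
s_12 = 223·168 + 114·196 + 185·96 = 0
s_13 = 223·0 + 114·168 + 185·196 = 116
s_14 = 223·116 + 114·0 + 185·168 = 116
s_15 = 223·116 + 114·116 + 185·0 = 180

180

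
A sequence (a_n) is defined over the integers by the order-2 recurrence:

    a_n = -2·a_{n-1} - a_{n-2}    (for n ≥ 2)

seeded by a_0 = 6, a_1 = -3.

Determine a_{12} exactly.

-30

a_2 = -2·-3 + -1·6 = 0
a_3 = -2·0 + -1·-3 = 3
a_4 = -2·3 + -1·0 = -6
a_5 = -2·-6 + -1·3 = 9
a_6 = -2·9 + -1·-6 = -12
a_7 = -2·-12 + -1·9 = 15
a_8 = -2·15 + -1·-12 = -18
a_9 = -2·-18 + -1·15 = 21
a_10 = -2·21 + -1·-18 = -24
a_11 = -2·-24 + -1·21 = 27
a_12 = -2·27 + -1·-24 = -30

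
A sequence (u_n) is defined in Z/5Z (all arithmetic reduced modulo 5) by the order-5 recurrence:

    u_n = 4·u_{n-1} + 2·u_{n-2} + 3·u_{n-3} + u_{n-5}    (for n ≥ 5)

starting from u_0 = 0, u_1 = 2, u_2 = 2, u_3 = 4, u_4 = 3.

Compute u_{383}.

3

u_5 = 4·3 + 2·4 + 3·2 + 0·2 + 1·0 = 1
u_6 = 4·1 + 2·3 + 3·4 + 0·2 + 1·2 = 4
u_7 = 4·4 + 2·1 + 3·3 + 0·4 + 1·2 = 4
u_8 = 4·4 + 2·4 + 3·1 + 0·3 + 1·4 = 1
u_9 = 4·1 + 2·4 + 3·4 + 0·1 + 1·3 = 2
u_10 = 4·2 + 2·1 + 3·4 + 0·4 + 1·1 = 3
Continuing the recurrence:
  u_11 = 3;  u_12 = 3;  u_13 = 3;  u_14 = 4;  u_15 = 4;  u_16 = 1
  u_17 = 2;  u_18 = 0;  u_19 = 1;  u_20 = 4;  u_21 = 4;  u_22 = 4
  u_23 = 1;  u_24 = 0;  u_25 = 3;  u_26 = 4;  u_27 = 1;  u_28 = 2
  u_29 = 2;  u_30 = 3;  u_31 = 1;  u_32 = 2;  u_33 = 1;  u_34 = 3
  u_35 = 3;  u_36 = 2;  u_37 = 0;  u_38 = 4;  u_39 = 0;  u_40 = 1
  u_41 = 3;  u_42 = 4;  u_43 = 4;  u_44 = 3;  u_45 = 3;  u_46 = 3
  u_47 = 1;  u_48 = 3;  u_49 = 1;  u_50 = 1;  u_51 = 3;  u_52 = 3
  u_53 = 4;  u_54 = 2;  u_55 = 1;  u_56 = 3;  u_57 = 3;  u_58 = 0
  u_59 = 2;  u_60 = 3;  u_61 = 4;  u_62 = 1;  u_63 = 1;  u_64 = 0
  u_65 = 3;  u_66 = 4;  u_67 = 3;  u_68 = 0;  u_69 = 3;  u_70 = 4
  u_71 = 1;  u_72 = 4;  u_73 = 0;  u_74 = 4;  u_75 = 2;  u_76 = 2
  u_77 = 3;  u_78 = 2;  u_79 = 4;  u_80 = 1;  u_81 = 0;  u_82 = 2
  u_83 = 3;  u_84 = 0;  u_85 = 3;  u_86 = 1;  u_87 = 2;  u_88 = 2
  u_89 = 0;  u_90 = 3;  u_91 = 4;  u_92 = 4;  u_93 = 0;  u_94 = 0
  u_95 = 0;  u_96 = 4;  u_97 = 0;  u_98 = 3;  u_99 = 4;  u_100 = 2
  u_101 = 4;  u_102 = 2;  u_103 = 0;  u_104 = 0;  u_105 = 3;  u_106 = 1
  u_107 = 2;  u_108 = 4;  u_109 = 3;  u_110 = 4;  u_111 = 0;  u_112 = 4
  u_113 = 2;  u_114 = 4;  u_115 = 1;  u_116 = 3;  u_117 = 0;  u_118 = 1
  u_119 = 2;  u_120 = 1;  u_121 = 4;  u_122 = 4;  u_123 = 3;  u_124 = 4
  u_125 = 0;  u_126 = 1;  u_127 = 0;  u_128 = 0;  u_129 = 2;  u_130 = 3
  u_131 = 2;  u_132 = 0;  u_133 = 3;  u_134 = 0;  u_135 = 4;  u_136 = 2
  u_137 = 1;  u_138 = 3;  u_139 = 0;  u_140 = 3;  u_141 = 3;  u_142 = 4
  u_143 = 4;  u_144 = 3;  u_145 = 0;  u_146 = 1;  u_147 = 2;  u_148 = 4
  u_149 = 1;  u_150 = 3;  u_151 = 2;  u_152 = 4;  u_153 = 3;  u_154 = 2
  u_155 = 4;  u_156 = 1;  u_157 = 2;  u_158 = 0;  u_159 = 4;  u_160 = 1
  u_161 = 3;  u_162 = 3;  u_163 = 1;  u_164 = 3;  u_165 = 4;  u_166 = 3
  u_167 = 2;  u_168 = 2;  u_169 = 4;  u_170 = 0;  u_171 = 2;  u_172 = 2
  u_173 = 4;  u_174 = 0;  u_175 = 4;  u_176 = 0;  u_177 = 0;  u_178 = 1
  u_179 = 4;  u_180 = 2;  u_181 = 4;  u_182 = 2;  u_183 = 3;  u_184 = 2
  u_185 = 2;  u_186 = 0;  u_187 = 2;  u_188 = 2;  u_189 = 4;  u_190 = 3
  u_191 = 1;  u_192 = 4;  u_193 = 4;  u_194 = 1;  u_195 = 2;  u_196 = 3
  u_197 = 3;  u_198 = 3;  u_199 = 3;  u_200 = 4;  u_201 = 4;  u_202 = 1
  u_203 = 2;  u_204 = 0;  u_205 = 1;  u_206 = 4;  u_207 = 4;  u_208 = 4
  u_209 = 1;  u_210 = 0;  u_211 = 3;  u_212 = 4;  u_213 = 1;  u_214 = 2
  u_215 = 2;  u_216 = 3;  u_217 = 1;  u_218 = 2;  u_219 = 1;  u_220 = 3
  u_221 = 3;  u_222 = 2;  u_223 = 0;  u_224 = 4;  u_225 = 0;  u_226 = 1
  u_227 = 3;  u_228 = 4;  u_229 = 4;  u_230 = 3;  u_231 = 3;  u_232 = 3
  u_233 = 1;  u_234 = 3;  u_235 = 1;  u_236 = 1;  u_237 = 3;  u_238 = 3
  u_239 = 4;  u_240 = 2;  u_241 = 1;  u_242 = 3;  u_243 = 3;  u_244 = 0
  u_245 = 2;  u_246 = 3;  u_247 = 4;  u_248 = 1;  u_249 = 1;  u_250 = 0
  u_251 = 3;  u_252 = 4;  u_253 = 3;  u_254 = 0;  u_255 = 3;  u_256 = 4
  u_257 = 1;  u_258 = 4;  u_259 = 0;  u_260 = 4;  u_261 = 2;  u_262 = 2
  u_263 = 3;  u_264 = 2;  u_265 = 4;  u_266 = 1;  u_267 = 0;  u_268 = 2
  u_269 = 3;  u_270 = 0;  u_271 = 3;  u_272 = 1;  u_273 = 2;  u_274 = 2
  u_275 = 0;  u_276 = 3;  u_277 = 4;  u_278 = 4;  u_279 = 0;  u_280 = 0
  u_281 = 0;  u_282 = 4;  u_283 = 0;  u_284 = 3;  u_285 = 4;  u_286 = 2
  u_287 = 4;  u_288 = 2;  u_289 = 0;  u_290 = 0;  u_291 = 3;  u_292 = 1
  u_293 = 2;  u_294 = 4;  u_295 = 3;  u_296 = 4;  u_297 = 0;  u_298 = 4
  u_299 = 2;  u_300 = 4;  u_301 = 1;  u_302 = 3;  u_303 = 0;  u_304 = 1
  u_305 = 2;  u_306 = 1;  u_307 = 4;  u_308 = 4;  u_309 = 3;  u_310 = 4
  u_311 = 0;  u_312 = 1;  u_313 = 0;  u_314 = 0;  u_315 = 2;  u_316 = 3
  u_317 = 2;  u_318 = 0;  u_319 = 3;  u_320 = 0;  u_321 = 4;  u_322 = 2
  u_323 = 1;  u_324 = 3;  u_325 = 0;  u_326 = 3;  u_327 = 3;  u_328 = 4
  u_329 = 4;  u_330 = 3;  u_331 = 0;  u_332 = 1;  u_333 = 2;  u_334 = 4
  u_335 = 1;  u_336 = 3;  u_337 = 2;  u_338 = 4;  u_339 = 3;  u_340 = 2
  u_341 = 4;  u_342 = 1;  u_343 = 2;  u_344 = 0;  u_345 = 4;  u_346 = 1
  u_347 = 3;  u_348 = 3;  u_349 = 1;  u_350 = 3;  u_351 = 4;  u_352 = 3
  u_353 = 2;  u_354 = 2;  u_355 = 4;  u_356 = 0;  u_357 = 2;  u_358 = 2
  u_359 = 4;  u_360 = 0;  u_361 = 4;  u_362 = 0;  u_363 = 0;  u_364 = 1
  u_365 = 4;  u_366 = 2;  u_367 = 4;  u_368 = 2;  u_369 = 3;  u_370 = 2
  u_371 = 2;  u_372 = 0;  u_373 = 2;  u_374 = 2;  u_375 = 4;  u_376 = 3
  u_377 = 1;  u_378 = 4;  u_379 = 4;  u_380 = 1;  u_381 = 2
u_382 = 4·2 + 2·1 + 3·4 + 0·4 + 1·1 = 3
u_383 = 4·3 + 2·2 + 3·1 + 0·4 + 1·4 = 3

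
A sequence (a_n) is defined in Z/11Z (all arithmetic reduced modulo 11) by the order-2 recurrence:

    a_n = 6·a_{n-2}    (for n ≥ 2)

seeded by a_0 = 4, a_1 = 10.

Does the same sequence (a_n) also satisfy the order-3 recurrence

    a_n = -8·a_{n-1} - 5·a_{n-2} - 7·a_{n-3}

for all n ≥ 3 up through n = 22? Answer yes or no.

Terms a_0..a_22: 4, 10, 2, 5, 1, 8, 6, 4, 3, 2, 7, 1, 9, 6, 10, 3, 5, 7, 8, 9, 4, 10, 2
n=3: candidate gives 5, actual a_3 = 5 ✓
n=4: candidate gives 1, actual a_4 = 1 ✓
n=5: candidate gives 8, actual a_5 = 8 ✓
n=6: candidate gives 6, actual a_6 = 6 ✓
n=7: candidate gives 4, actual a_7 = 4 ✓
n=8: candidate gives 3, actual a_8 = 3 ✓
n=9: candidate gives 2, actual a_9 = 2 ✓
n=10: candidate gives 7, actual a_10 = 7 ✓
n=11: candidate gives 1, actual a_11 = 1 ✓
n=12: candidate gives 9, actual a_12 = 9 ✓
n=13: candidate gives 6, actual a_13 = 6 ✓
n=14: candidate gives 10, actual a_14 = 10 ✓
n=15: candidate gives 3, actual a_15 = 3 ✓
n=16: candidate gives 5, actual a_16 = 5 ✓
n=17: candidate gives 7, actual a_17 = 7 ✓
n=18: candidate gives 8, actual a_18 = 8 ✓
n=19: candidate gives 9, actual a_19 = 9 ✓
n=20: candidate gives 4, actual a_20 = 4 ✓
n=21: candidate gives 10, actual a_21 = 10 ✓
n=22: candidate gives 2, actual a_22 = 2 ✓

yes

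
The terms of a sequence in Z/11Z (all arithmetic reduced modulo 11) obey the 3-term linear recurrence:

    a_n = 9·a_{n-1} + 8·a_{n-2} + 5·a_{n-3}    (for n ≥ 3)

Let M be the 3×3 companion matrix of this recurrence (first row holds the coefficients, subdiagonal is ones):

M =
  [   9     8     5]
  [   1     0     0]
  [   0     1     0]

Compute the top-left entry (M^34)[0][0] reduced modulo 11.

10

(M^34)[0][0] is the top entry after applying M 34 times to the unit state (1, 0, 0). Equivalently it is h_{36} for the auxiliary sequence (h_n) obeying the same recurrence with h_2 = 1 and h_i = 0 for 0 ≤ i < 2:
h_3 = 9·1 + 8·0 + 5·0 = 9
h_4 = 9·9 + 8·1 + 5·0 = 1
h_5 = 9·1 + 8·9 + 5·1 = 9
h_6 = 9·9 + 8·1 + 5·9 = 2
h_7 = 9·2 + 8·9 + 5·1 = 7
h_8 = 9·7 + 8·2 + 5·9 = 3
h_9 = 9·3 + 8·7 + 5·2 = 5
h_10 = 9·5 + 8·3 + 5·7 = 5
h_11 = 9·5 + 8·5 + 5·3 = 1
h_12 = 9·1 + 8·5 + 5·5 = 8
h_13 = 9·8 + 8·1 + 5·5 = 6
h_14 = 9·6 + 8·8 + 5·1 = 2
h_15 = 9·2 + 8·6 + 5·8 = 7
h_16 = 9·7 + 8·2 + 5·6 = 10
h_17 = 9·10 + 8·7 + 5·2 = 2
h_18 = 9·2 + 8·10 + 5·7 = 1
h_19 = 9·1 + 8·2 + 5·10 = 9
h_20 = 9·9 + 8·1 + 5·2 = 0
h_21 = 9·0 + 8·9 + 5·1 = 0
h_22 = 9·0 + 8·0 + 5·9 = 1
h_23 = 9·1 + 8·0 + 5·0 = 9
h_24 = 9·9 + 8·1 + 5·0 = 1
h_25 = 9·1 + 8·9 + 5·1 = 9
h_26 = 9·9 + 8·1 + 5·9 = 2
h_27 = 9·2 + 8·9 + 5·1 = 7
h_28 = 9·7 + 8·2 + 5·9 = 3
h_29 = 9·3 + 8·7 + 5·2 = 5
h_30 = 9·5 + 8·3 + 5·7 = 5
h_31 = 9·5 + 8·5 + 5·3 = 1
h_32 = 9·1 + 8·5 + 5·5 = 8
h_33 = 9·8 + 8·1 + 5·5 = 6
h_34 = 9·6 + 8·8 + 5·1 = 2
h_35 = 9·2 + 8·6 + 5·8 = 7
h_36 = 9·7 + 8·2 + 5·6 = 10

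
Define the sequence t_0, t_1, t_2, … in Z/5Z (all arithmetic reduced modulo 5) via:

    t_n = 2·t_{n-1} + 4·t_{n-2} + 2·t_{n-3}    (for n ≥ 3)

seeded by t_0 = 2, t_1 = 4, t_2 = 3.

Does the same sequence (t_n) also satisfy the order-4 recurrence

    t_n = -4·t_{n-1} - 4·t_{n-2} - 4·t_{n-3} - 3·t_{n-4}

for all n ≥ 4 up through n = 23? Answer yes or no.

yes

Terms t_0..t_23: 2, 4, 3, 1, 2, 4, 3, 1, 2, 4, 3, 1, 2, 4, 3, 1, 2, 4, 3, 1, 2, 4, 3, 1
n=4: candidate gives 2, actual t_4 = 2 ✓
n=5: candidate gives 4, actual t_5 = 4 ✓
n=6: candidate gives 3, actual t_6 = 3 ✓
n=7: candidate gives 1, actual t_7 = 1 ✓
n=8: candidate gives 2, actual t_8 = 2 ✓
n=9: candidate gives 4, actual t_9 = 4 ✓
n=10: candidate gives 3, actual t_10 = 3 ✓
n=11: candidate gives 1, actual t_11 = 1 ✓
n=12: candidate gives 2, actual t_12 = 2 ✓
n=13: candidate gives 4, actual t_13 = 4 ✓
n=14: candidate gives 3, actual t_14 = 3 ✓
n=15: candidate gives 1, actual t_15 = 1 ✓
n=16: candidate gives 2, actual t_16 = 2 ✓
n=17: candidate gives 4, actual t_17 = 4 ✓
n=18: candidate gives 3, actual t_18 = 3 ✓
n=19: candidate gives 1, actual t_19 = 1 ✓
n=20: candidate gives 2, actual t_20 = 2 ✓
n=21: candidate gives 4, actual t_21 = 4 ✓
n=22: candidate gives 3, actual t_22 = 3 ✓
n=23: candidate gives 1, actual t_23 = 1 ✓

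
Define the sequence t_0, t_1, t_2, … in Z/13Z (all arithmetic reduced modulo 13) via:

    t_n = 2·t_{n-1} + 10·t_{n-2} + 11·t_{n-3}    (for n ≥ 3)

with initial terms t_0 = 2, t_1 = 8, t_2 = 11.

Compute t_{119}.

t_3 = 2·11 + 10·8 + 11·2 = 7
t_4 = 2·7 + 10·11 + 11·8 = 4
t_5 = 2·4 + 10·7 + 11·11 = 4
t_6 = 2·4 + 10·4 + 11·7 = 8
t_7 = 2·8 + 10·4 + 11·4 = 9
t_8 = 2·9 + 10·8 + 11·4 = 12
t_9 = 2·12 + 10·9 + 11·8 = 7
t_10 = 2·7 + 10·12 + 11·9 = 12
t_11 = 2·12 + 10·7 + 11·12 = 5
t_12 = 2·5 + 10·12 + 11·7 = 12
t_13 = 2·12 + 10·5 + 11·12 = 11
t_14 = 2·11 + 10·12 + 11·5 = 2
t_15 = 2·2 + 10·11 + 11·12 = 12
t_16 = 2·12 + 10·2 + 11·11 = 9
t_17 = 2·9 + 10·12 + 11·2 = 4
t_18 = 2·4 + 10·9 + 11·12 = 9
t_19 = 2·9 + 10·4 + 11·9 = 1
t_20 = 2·1 + 10·9 + 11·4 = 6
t_21 = 2·6 + 10·1 + 11·9 = 4
t_22 = 2·4 + 10·6 + 11·1 = 1
t_23 = 2·1 + 10·4 + 11·6 = 4
t_24 = 2·4 + 10·1 + 11·4 = 10
t_25 = 2·10 + 10·4 + 11·1 = 6
t_26 = 2·6 + 10·10 + 11·4 = 0
t_27 = 2·0 + 10·6 + 11·10 = 1
t_28 = 2·1 + 10·0 + 11·6 = 3
t_29 = 2·3 + 10·1 + 11·0 = 3
t_30 = 2·3 + 10·3 + 11·1 = 8
t_31 = 2·8 + 10·3 + 11·3 = 1
t_32 = 2·1 + 10·8 + 11·3 = 11
t_33 = 2·11 + 10·1 + 11·8 = 3
t_34 = 2·3 + 10·11 + 11·1 = 10
t_35 = 2·10 + 10·3 + 11·11 = 2
t_36 = 2·2 + 10·10 + 11·3 = 7
t_37 = 2·7 + 10·2 + 11·10 = 1
t_38 = 2·1 + 10·7 + 11·2 = 3
t_39 = 2·3 + 10·1 + 11·7 = 2
t_40 = 2·2 + 10·3 + 11·1 = 6
t_41 = 2·6 + 10·2 + 11·3 = 0
t_42 = 2·0 + 10·6 + 11·2 = 4
t_43 = 2·4 + 10·0 + 11·6 = 9
t_44 = 2·9 + 10·4 + 11·0 = 6
t_45 = 2·6 + 10·9 + 11·4 = 3
t_46 = 2·3 + 10·6 + 11·9 = 9
t_47 = 2·9 + 10·3 + 11·6 = 10
t_48 = 2·10 + 10·9 + 11·3 = 0
t_49 = 2·0 + 10·10 + 11·9 = 4
t_50 = 2·4 + 10·0 + 11·10 = 1
t_51 = 2·1 + 10·4 + 11·0 = 3
t_52 = 2·3 + 10·1 + 11·4 = 8
t_53 = 2·8 + 10·3 + 11·1 = 5
t_54 = 2·5 + 10·8 + 11·3 = 6
t_55 = 2·6 + 10·5 + 11·8 = 7
t_56 = 2·7 + 10·6 + 11·5 = 12
t_57 = 2·12 + 10·7 + 11·6 = 4
t_58 = 2·4 + 10·12 + 11·7 = 10
t_59 = 2·10 + 10·4 + 11·12 = 10
t_60 = 2·10 + 10·10 + 11·4 = 8
t_61 = 2·8 + 10·10 + 11·10 = 5
t_62 = 2·5 + 10·8 + 11·10 = 5
t_63 = 2·5 + 10·5 + 11·8 = 5
t_64 = 2·5 + 10·5 + 11·5 = 11
t_65 = 2·11 + 10·5 + 11·5 = 10
t_66 = 2·10 + 10·11 + 11·5 = 3
t_67 = 2·3 + 10·10 + 11·11 = 6
t_68 = 2·6 + 10·3 + 11·10 = 9
t_69 = 2·9 + 10·6 + 11·3 = 7
t_70 = 2·7 + 10·9 + 11·6 = 1
t_71 = 2·1 + 10·7 + 11·9 = 2
t_72 = 2·2 + 10·1 + 11·7 = 0
t_73 = 2·0 + 10·2 + 11·1 = 5
t_74 = 2·5 + 10·0 + 11·2 = 6
t_75 = 2·6 + 10·5 + 11·0 = 10
t_76 = 2·10 + 10·6 + 11·5 = 5
t_77 = 2·5 + 10·10 + 11·6 = 7
t_78 = 2·7 + 10·5 + 11·10 = 5
t_79 = 2·5 + 10·7 + 11·5 = 5
t_80 = 2·5 + 10·5 + 11·7 = 7
t_81 = 2·7 + 10·5 + 11·5 = 2
t_82 = 2·2 + 10·7 + 11·5 = 12
t_83 = 2·12 + 10·2 + 11·7 = 4
t_84 = 2·4 + 10·12 + 11·2 = 7
t_85 = 2·7 + 10·4 + 11·12 = 4
t_86 = 2·4 + 10·7 + 11·4 = 5
t_87 = 2·5 + 10·4 + 11·7 = 10
t_88 = 2·10 + 10·5 + 11·4 = 10
t_89 = 2·10 + 10·10 + 11·5 = 6
t_90 = 2·6 + 10·10 + 11·10 = 1
t_91 = 2·1 + 10·6 + 11·10 = 3
t_92 = 2·3 + 10·1 + 11·6 = 4
t_93 = 2·4 + 10·3 + 11·1 = 10
t_94 = 2·10 + 10·4 + 11·3 = 2
t_95 = 2·2 + 10·10 + 11·4 = 5
t_96 = 2·5 + 10·2 + 11·10 = 10
t_97 = 2·10 + 10·5 + 11·2 = 1
t_98 = 2·1 + 10·10 + 11·5 = 1
t_99 = 2·1 + 10·1 + 11·10 = 5
t_100 = 2·5 + 10·1 + 11·1 = 5
t_101 = 2·5 + 10·5 + 11·1 = 6
t_102 = 2·6 + 10·5 + 11·5 = 0
t_103 = 2·0 + 10·6 + 11·5 = 11
t_104 = 2·11 + 10·0 + 11·6 = 10
t_105 = 2·10 + 10·11 + 11·0 = 0
t_106 = 2·0 + 10·10 + 11·11 = 0
t_107 = 2·0 + 10·0 + 11·10 = 6
t_108 = 2·6 + 10·0 + 11·0 = 12
t_109 = 2·12 + 10·6 + 11·0 = 6
t_110 = 2·6 + 10·12 + 11·6 = 3
t_111 = 2·3 + 10·6 + 11·12 = 3
t_112 = 2·3 + 10·3 + 11·6 = 11
t_113 = 2·11 + 10·3 + 11·3 = 7
t_114 = 2·7 + 10·11 + 11·3 = 1
t_115 = 2·1 + 10·7 + 11·11 = 11
t_116 = 2·11 + 10·1 + 11·7 = 5
t_117 = 2·5 + 10·11 + 11·1 = 1
t_118 = 2·1 + 10·5 + 11·11 = 4
t_119 = 2·4 + 10·1 + 11·5 = 8

8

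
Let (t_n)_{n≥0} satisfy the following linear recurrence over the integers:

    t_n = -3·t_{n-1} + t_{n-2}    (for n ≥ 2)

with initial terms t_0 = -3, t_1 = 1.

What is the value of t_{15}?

32126779

t_2 = -3·1 + 1·-3 = -6
t_3 = -3·-6 + 1·1 = 19
t_4 = -3·19 + 1·-6 = -63
t_5 = -3·-63 + 1·19 = 208
t_6 = -3·208 + 1·-63 = -687
t_7 = -3·-687 + 1·208 = 2269
t_8 = -3·2269 + 1·-687 = -7494
t_9 = -3·-7494 + 1·2269 = 24751
t_10 = -3·24751 + 1·-7494 = -81747
t_11 = -3·-81747 + 1·24751 = 269992
t_12 = -3·269992 + 1·-81747 = -891723
t_13 = -3·-891723 + 1·269992 = 2945161
t_14 = -3·2945161 + 1·-891723 = -9727206
t_15 = -3·-9727206 + 1·2945161 = 32126779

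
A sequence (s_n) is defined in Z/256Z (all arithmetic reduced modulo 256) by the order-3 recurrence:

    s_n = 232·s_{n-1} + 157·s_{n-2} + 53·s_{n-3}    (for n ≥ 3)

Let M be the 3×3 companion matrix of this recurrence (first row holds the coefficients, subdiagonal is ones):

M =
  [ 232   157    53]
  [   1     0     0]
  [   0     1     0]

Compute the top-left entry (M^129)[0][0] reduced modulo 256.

181

(M^129)[0][0] is the top entry after applying M 129 times to the unit state (1, 0, 0). Equivalently it is h_{131} for the auxiliary sequence (h_n) obeying the same recurrence with h_2 = 1 and h_i = 0 for 0 ≤ i < 2:
h_3 = 232·1 + 157·0 + 53·0 = 232
h_4 = 232·232 + 157·1 + 53·0 = 221
h_5 = 232·221 + 157·232 + 53·1 = 197
h_6 = 232·197 + 157·221 + 53·232 = 25
h_7 = 232·25 + 157·197 + 53·221 = 58
h_8 = 232·58 + 157·25 + 53·197 = 174
Continuing the recurrence:
  h_9 = 111;  h_10 = 80;  h_11 = 153;  h_12 = 179;  h_13 = 157;  h_14 = 188
  h_15 = 184;  h_16 = 141;  h_17 = 140;  h_18 = 113;  h_19 = 117;  h_20 = 81
  h_21 = 142;  h_22 = 150;  h_23 = 203;  h_24 = 92;  h_25 = 237;  h_26 = 59
  h_27 = 221;  h_28 = 136;  h_29 = 0;  h_30 = 41;  h_31 = 80;  h_32 = 165
  h_33 = 21;  h_34 = 201;  h_35 = 50;  h_36 = 238;  h_37 = 247;  h_38 = 40
  h_39 = 1;  h_40 = 147;  h_41 = 29;  h_42 = 164;  h_43 = 216;  h_44 = 85
  h_45 = 116;  h_46 = 249;  h_47 = 101;  h_48 = 65;  h_49 = 102;  h_50 = 54
  h_51 = 243;  h_52 = 116;  h_53 = 85;  h_54 = 123;  h_55 = 157;  h_56 = 80
  h_57 = 64;  h_58 = 145;  h_59 = 56;  h_60 = 237;  h_61 = 37;  h_62 = 121
  h_63 = 106;  h_64 = 238;  h_65 = 191;  h_66 = 0;  h_67 = 105;  h_68 = 179
  h_69 = 157;  h_70 = 204;  h_71 = 56;  h_72 = 93;  h_73 = 220;  h_74 = 1
  h_75 = 21;  h_76 = 49;  h_77 = 126;  h_78 = 150;  h_79 = 91;  h_80 = 140
  h_81 = 189;  h_82 = 251;  h_83 = 93;  h_84 = 88;  h_85 = 192;  h_86 = 57
  h_87 = 160;  h_88 = 181;  h_89 = 245;  h_90 = 41;  h_91 = 226;  h_92 = 174
  h_93 = 199;  h_94 = 216;  h_95 = 209;  h_96 = 19;  h_97 = 29;  h_98 = 52
  h_99 = 216;  h_100 = 165;  h_101 = 196;  h_102 = 137;  h_103 = 133;  h_104 = 33
  h_105 = 214;  h_106 = 182;  h_107 = 3;  h_108 = 164;  h_109 = 37;  h_110 = 187
  h_111 = 29;  h_112 = 160;  h_113 = 128;  h_114 = 33;  h_115 = 136;  h_116 = 253
  h_117 = 133;  h_118 = 217;  h_119 = 154;  h_120 = 46;  h_121 = 15;  h_122 = 176
  h_123 = 57;  h_124 = 179;  h_125 = 157;  h_126 = 220;  h_127 = 184;  h_128 = 45
  h_129 = 44
h_130 = 232·44 + 157·45 + 53·184 = 145
h_131 = 232·145 + 157·44 + 53·45 = 181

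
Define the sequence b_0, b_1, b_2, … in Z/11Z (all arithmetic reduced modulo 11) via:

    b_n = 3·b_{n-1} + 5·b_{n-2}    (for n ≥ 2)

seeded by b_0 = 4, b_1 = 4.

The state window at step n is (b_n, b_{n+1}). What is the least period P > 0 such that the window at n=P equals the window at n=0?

n=0: window = (4, 4)
n=1: window = (4, 10)
n=2: window = (10, 6)
n=3: window = (6, 2)
n=4: window = (2, 3)
n=5: window = (3, 8)
n=6: window = (8, 6)
n=7: window = (6, 3)
n=8: window = (3, 6)
n=9: window = (6, 0)
n=10: window = (0, 8)
n=11: window = (8, 2)
n=12: window = (2, 2)
n=13: window = (2, 5)
n=14: window = (5, 3)
n=15: window = (3, 1)
n=16: window = (1, 7)
n=17: window = (7, 4)
n=18: window = (4, 3)
n=19: window = (3, 7)
n=20: window = (7, 3)
n=21: window = (3, 0)
n=22: window = (0, 4)
n=23: window = (4, 1)
n=24: window = (1, 1)
n=25: window = (1, 8)
n=26: window = (8, 7)
n=27: window = (7, 6)
n=28: window = (6, 9)
n=29: window = (9, 2)
n=30: window = (2, 7)
n=31: window = (7, 9)
n=32: window = (9, 7)
n=33: window = (7, 0)
n=34: window = (0, 2)
n=35: window = (2, 6)
n=36: window = (6, 6)
n=37: window = (6, 4)
n=38: window = (4, 9)
n=39: window = (9, 3)
n=40: window = (3, 10)
…
n=118: window = (0, 5)
n=119: window = (5, 4)
n=120: window = (4, 4)
window at n=120 equals window at n=0 → period = 120

120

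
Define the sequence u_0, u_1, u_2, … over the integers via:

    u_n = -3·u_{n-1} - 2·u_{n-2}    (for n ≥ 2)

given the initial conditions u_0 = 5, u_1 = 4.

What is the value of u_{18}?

-2359282

u_2 = -3·4 + -2·5 = -22
u_3 = -3·-22 + -2·4 = 58
u_4 = -3·58 + -2·-22 = -130
u_5 = -3·-130 + -2·58 = 274
u_6 = -3·274 + -2·-130 = -562
u_7 = -3·-562 + -2·274 = 1138
u_8 = -3·1138 + -2·-562 = -2290
u_9 = -3·-2290 + -2·1138 = 4594
u_10 = -3·4594 + -2·-2290 = -9202
u_11 = -3·-9202 + -2·4594 = 18418
u_12 = -3·18418 + -2·-9202 = -36850
u_13 = -3·-36850 + -2·18418 = 73714
u_14 = -3·73714 + -2·-36850 = -147442
u_15 = -3·-147442 + -2·73714 = 294898
u_16 = -3·294898 + -2·-147442 = -589810
u_17 = -3·-589810 + -2·294898 = 1179634
u_18 = -3·1179634 + -2·-589810 = -2359282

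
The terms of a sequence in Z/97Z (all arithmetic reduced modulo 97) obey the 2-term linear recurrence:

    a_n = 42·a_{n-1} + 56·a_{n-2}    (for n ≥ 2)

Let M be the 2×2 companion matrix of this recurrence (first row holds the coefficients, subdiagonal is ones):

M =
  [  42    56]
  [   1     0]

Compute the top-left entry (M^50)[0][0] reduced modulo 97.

86

(M^50)[0][0] is the top entry after applying M 50 times to the unit state (1, 0). Equivalently it is h_{51} for the auxiliary sequence (h_n) obeying the same recurrence with h_1 = 1 and h_i = 0 for 0 ≤ i < 1:
h_2 = 42·1 + 56·0 = 42
h_3 = 42·42 + 56·1 = 74
h_4 = 42·74 + 56·42 = 28
h_5 = 42·28 + 56·74 = 82
h_6 = 42·82 + 56·28 = 65
h_7 = 42·65 + 56·82 = 47
h_8 = 42·47 + 56·65 = 85
h_9 = 42·85 + 56·47 = 91
h_10 = 42·91 + 56·85 = 46
h_11 = 42·46 + 56·91 = 44
h_12 = 42·44 + 56·46 = 59
h_13 = 42·59 + 56·44 = 92
h_14 = 42·92 + 56·59 = 87
h_15 = 42·87 + 56·92 = 76
h_16 = 42·76 + 56·87 = 13
h_17 = 42·13 + 56·76 = 49
h_18 = 42·49 + 56·13 = 70
h_19 = 42·70 + 56·49 = 58
h_20 = 42·58 + 56·70 = 51
h_21 = 42·51 + 56·58 = 55
h_22 = 42·55 + 56·51 = 25
h_23 = 42·25 + 56·55 = 56
h_24 = 42·56 + 56·25 = 66
h_25 = 42·66 + 56·56 = 88
h_26 = 42·88 + 56·66 = 20
h_27 = 42·20 + 56·88 = 45
h_28 = 42·45 + 56·20 = 3
h_29 = 42·3 + 56·45 = 27
h_30 = 42·27 + 56·3 = 41
h_31 = 42·41 + 56·27 = 33
h_32 = 42·33 + 56·41 = 93
h_33 = 42·93 + 56·33 = 31
h_34 = 42·31 + 56·93 = 11
h_35 = 42·11 + 56·31 = 64
h_36 = 42·64 + 56·11 = 6
h_37 = 42·6 + 56·64 = 53
h_38 = 42·53 + 56·6 = 40
h_39 = 42·40 + 56·53 = 89
h_40 = 42·89 + 56·40 = 61
h_41 = 42·61 + 56·89 = 77
h_42 = 42·77 + 56·61 = 54
h_43 = 42·54 + 56·77 = 81
h_44 = 42·81 + 56·54 = 24
h_45 = 42·24 + 56·81 = 15
h_46 = 42·15 + 56·24 = 34
h_47 = 42·34 + 56·15 = 37
h_48 = 42·37 + 56·34 = 63
h_49 = 42·63 + 56·37 = 62
h_50 = 42·62 + 56·63 = 21
h_51 = 42·21 + 56·62 = 86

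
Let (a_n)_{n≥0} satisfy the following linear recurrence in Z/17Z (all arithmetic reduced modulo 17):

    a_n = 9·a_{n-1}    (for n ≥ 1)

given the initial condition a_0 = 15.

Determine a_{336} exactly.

15

a_1 = 9·15 = 16
a_2 = 9·16 = 8
a_3 = 9·8 = 4
a_4 = 9·4 = 2
a_5 = 9·2 = 1
a_6 = 9·1 = 9
a_7 = 9·9 = 13
a_8 = 9·13 = 15
(a_8) = (15) = (a_0), so the sequence has period 8.
336 ≡ 0 (mod 8), hence a_336 = a_0 = 15.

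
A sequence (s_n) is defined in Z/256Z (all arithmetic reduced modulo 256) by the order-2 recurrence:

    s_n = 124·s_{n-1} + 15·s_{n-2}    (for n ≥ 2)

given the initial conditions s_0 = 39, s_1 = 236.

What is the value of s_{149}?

s_2 = 124·236 + 15·39 = 153
s_3 = 124·153 + 15·236 = 240
s_4 = 124·240 + 15·153 = 55
s_5 = 124·55 + 15·240 = 180
s_6 = 124·180 + 15·55 = 105
s_7 = 124·105 + 15·180 = 104
s_8 = 124·104 + 15·105 = 135
s_9 = 124·135 + 15·104 = 124
s_10 = 124·124 + 15·135 = 249
s_11 = 124·249 + 15·124 = 224
s_12 = 124·224 + 15·249 = 23
s_13 = 124·23 + 15·224 = 68
s_14 = 124·68 + 15·23 = 73
s_15 = 124·73 + 15·68 = 88
s_16 = 124·88 + 15·73 = 231
s_17 = 124·231 + 15·88 = 12
s_18 = 124·12 + 15·231 = 89
s_19 = 124·89 + 15·12 = 208
s_20 = 124·208 + 15·89 = 247
s_21 = 124·247 + 15·208 = 212
s_22 = 124·212 + 15·247 = 41
s_23 = 124·41 + 15·212 = 72
s_24 = 124·72 + 15·41 = 71
s_25 = 124·71 + 15·72 = 156
s_26 = 124·156 + 15·71 = 185
s_27 = 124·185 + 15·156 = 192
s_28 = 124·192 + 15·185 = 215
s_29 = 124·215 + 15·192 = 100
s_30 = 124·100 + 15·215 = 9
s_31 = 124·9 + 15·100 = 56
s_32 = 124·56 + 15·9 = 167
s_33 = 124·167 + 15·56 = 44
s_34 = 124·44 + 15·167 = 25
s_35 = 124·25 + 15·44 = 176
s_36 = 124·176 + 15·25 = 183
s_37 = 124·183 + 15·176 = 244
s_38 = 124·244 + 15·183 = 233
s_39 = 124·233 + 15·244 = 40
s_40 = 124·40 + 15·233 = 7
s_41 = 124·7 + 15·40 = 188
s_42 = 124·188 + 15·7 = 121
s_43 = 124·121 + 15·188 = 160
s_44 = 124·160 + 15·121 = 151
s_45 = 124·151 + 15·160 = 132
s_46 = 124·132 + 15·151 = 201
s_47 = 124·201 + 15·132 = 24
s_48 = 124·24 + 15·201 = 103
s_49 = 124·103 + 15·24 = 76
s_50 = 124·76 + 15·103 = 217
s_51 = 124·217 + 15·76 = 144
s_52 = 124·144 + 15·217 = 119
s_53 = 124·119 + 15·144 = 20
s_54 = 124·20 + 15·119 = 169
s_55 = 124·169 + 15·20 = 8
s_56 = 124·8 + 15·169 = 199
s_57 = 124·199 + 15·8 = 220
s_58 = 124·220 + 15·199 = 57
s_59 = 124·57 + 15·220 = 128
s_60 = 124·128 + 15·57 = 87
s_61 = 124·87 + 15·128 = 164
s_62 = 124·164 + 15·87 = 137
s_63 = 124·137 + 15·164 = 248
s_64 = 124·248 + 15·137 = 39
s_65 = 124·39 + 15·248 = 108
s_66 = 124·108 + 15·39 = 153
s_67 = 124·153 + 15·108 = 112
s_68 = 124·112 + 15·153 = 55
s_69 = 124·55 + 15·112 = 52
s_70 = 124·52 + 15·55 = 105
s_71 = 124·105 + 15·52 = 232
s_72 = 124·232 + 15·105 = 135
s_73 = 124·135 + 15·232 = 252
s_74 = 124·252 + 15·135 = 249
s_75 = 124·249 + 15·252 = 96
s_76 = 124·96 + 15·249 = 23
s_77 = 124·23 + 15·96 = 196
s_78 = 124·196 + 15·23 = 73
s_79 = 124·73 + 15·196 = 216
s_80 = 124·216 + 15·73 = 231
s_81 = 124·231 + 15·216 = 140
s_82 = 124·140 + 15·231 = 89
s_83 = 124·89 + 15·140 = 80
s_84 = 124·80 + 15·89 = 247
s_85 = 124·247 + 15·80 = 84
s_86 = 124·84 + 15·247 = 41
s_87 = 124·41 + 15·84 = 200
s_88 = 124·200 + 15·41 = 71
s_89 = 124·71 + 15·200 = 28
s_90 = 124·28 + 15·71 = 185
s_91 = 124·185 + 15·28 = 64
s_92 = 124·64 + 15·185 = 215
s_93 = 124·215 + 15·64 = 228
s_94 = 124·228 + 15·215 = 9
s_95 = 124·9 + 15·228 = 184
s_96 = 124·184 + 15·9 = 167
s_97 = 124·167 + 15·184 = 172
s_98 = 124·172 + 15·167 = 25
s_99 = 124·25 + 15·172 = 48
s_100 = 124·48 + 15·25 = 183
s_101 = 124·183 + 15·48 = 116
s_102 = 124·116 + 15·183 = 233
s_103 = 124·233 + 15·116 = 168
s_104 = 124·168 + 15·233 = 7
s_105 = 124·7 + 15·168 = 60
s_106 = 124·60 + 15·7 = 121
s_107 = 124·121 + 15·60 = 32
s_108 = 124·32 + 15·121 = 151
s_109 = 124·151 + 15·32 = 4
s_110 = 124·4 + 15·151 = 201
s_111 = 124·201 + 15·4 = 152
s_112 = 124·152 + 15·201 = 103
s_113 = 124·103 + 15·152 = 204
s_114 = 124·204 + 15·103 = 217
s_115 = 124·217 + 15·204 = 16
s_116 = 124·16 + 15·217 = 119
s_117 = 124·119 + 15·16 = 148
s_118 = 124·148 + 15·119 = 169
s_119 = 124·169 + 15·148 = 136
s_120 = 124·136 + 15·169 = 199
s_121 = 124·199 + 15·136 = 92
s_122 = 124·92 + 15·199 = 57
s_123 = 124·57 + 15·92 = 0
s_124 = 124·0 + 15·57 = 87
s_125 = 124·87 + 15·0 = 36
s_126 = 124·36 + 15·87 = 137
s_127 = 124·137 + 15·36 = 120
s_128 = 124·120 + 15·137 = 39
s_129 = 124·39 + 15·120 = 236
s_130 = 124·236 + 15·39 = 153
s_131 = 124·153 + 15·236 = 240
s_132 = 124·240 + 15·153 = 55
s_133 = 124·55 + 15·240 = 180
s_134 = 124·180 + 15·55 = 105
s_135 = 124·105 + 15·180 = 104
s_136 = 124·104 + 15·105 = 135
s_137 = 124·135 + 15·104 = 124
s_138 = 124·124 + 15·135 = 249
s_139 = 124·249 + 15·124 = 224
s_140 = 124·224 + 15·249 = 23
s_141 = 124·23 + 15·224 = 68
s_142 = 124·68 + 15·23 = 73
s_143 = 124·73 + 15·68 = 88
s_144 = 124·88 + 15·73 = 231
s_145 = 124·231 + 15·88 = 12
s_146 = 124·12 + 15·231 = 89
s_147 = 124·89 + 15·12 = 208
s_148 = 124·208 + 15·89 = 247
s_149 = 124·247 + 15·208 = 212

212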